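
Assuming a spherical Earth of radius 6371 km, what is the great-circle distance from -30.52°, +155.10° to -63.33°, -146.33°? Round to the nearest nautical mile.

2945 nmi

Δλ = -146.33 − 155.10 = -301.43°; wrapped into (−180°, 180°]: 58.57°.
Δφ = -63.33 − -30.52 = -32.81°.
a = sin²(Δφ/2) + cos φ₁ · cos φ₂ · sin²(Δλ/2) = 0.172282.
c = 2·atan2(√a, √(1−a)) = 0.85604 rad → d = 6371·c ≈ 5453.80 km ≈ 2944.82 nmi.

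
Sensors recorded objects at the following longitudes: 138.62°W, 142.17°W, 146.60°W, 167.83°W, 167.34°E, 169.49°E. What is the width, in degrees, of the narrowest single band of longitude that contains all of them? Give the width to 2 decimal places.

Sort the longitudes: -167.83°, -146.60°, -142.17°, -138.62°, +167.34°, +169.49°.
Eastward gaps between consecutive values (wrapping around): 21.23°, 4.43°, 3.55°, 305.96°, 2.15°, 22.68°.
Largest gap = 305.96° ⇒ minimal covering band is its complement: 360° − 305.96° = 54.04°.
Band runs from +167.34° eastward to -138.62°, crossing the antimeridian.

54.04°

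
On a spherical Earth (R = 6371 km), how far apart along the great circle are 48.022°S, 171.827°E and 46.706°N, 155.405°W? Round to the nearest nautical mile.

5940 nmi

Δλ = -155.405 − 171.827 = -327.232°; wrapped into (−180°, 180°]: 32.768°.
Δφ = 46.706 − -48.022 = 94.728°.
a = sin²(Δφ/2) + cos φ₁ · cos φ₂ · sin²(Δλ/2) = 0.577706.
c = 2·atan2(√a, √(1−a)) = 1.72684 rad → d = 6371·c ≈ 11001.70 km ≈ 5940.44 nmi.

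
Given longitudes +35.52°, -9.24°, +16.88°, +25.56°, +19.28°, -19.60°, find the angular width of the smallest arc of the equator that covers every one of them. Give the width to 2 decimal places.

55.12°

Sort the longitudes: -19.60°, -9.24°, +16.88°, +19.28°, +25.56°, +35.52°.
Eastward gaps between consecutive values (wrapping around): 10.36°, 26.12°, 2.40°, 6.28°, 9.96°, 304.88°.
Largest gap = 304.88° ⇒ minimal covering band is its complement: 360° − 304.88° = 55.12°.
Band runs from -19.60° eastward to +35.52°.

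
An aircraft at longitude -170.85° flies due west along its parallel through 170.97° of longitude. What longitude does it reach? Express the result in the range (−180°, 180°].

+18.18°

Start at -170.85°; shift −170.97° → -341.82°.
-341.82° lies outside (−180°, 180°]; add 360° → +18.18°.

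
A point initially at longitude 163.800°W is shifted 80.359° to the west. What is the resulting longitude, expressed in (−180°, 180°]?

115.841°E

Start at -163.800°; shift −80.359° → -244.159°.
-244.159° lies outside (−180°, 180°]; add 360° → +115.841°.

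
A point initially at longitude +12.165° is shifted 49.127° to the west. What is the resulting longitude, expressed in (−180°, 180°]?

-36.962°

Start at +12.165°; shift −49.127° → -36.962°.
-36.962° already lies in (−180°, 180°].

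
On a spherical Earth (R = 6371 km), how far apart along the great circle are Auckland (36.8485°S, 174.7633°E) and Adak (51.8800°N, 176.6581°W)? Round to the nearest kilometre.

Δλ = -176.6581 − 174.7633 = -351.4214°; wrapped into (−180°, 180°]: 8.5786°.
Δφ = 51.8800 − -36.8485 = 88.7285°.
a = sin²(Δφ/2) + cos φ₁ · cos φ₂ · sin²(Δλ/2) = 0.491668.
c = 2·atan2(√a, √(1−a)) = 1.55413 rad → d = 6371·c ≈ 9901.38 km.

9901 km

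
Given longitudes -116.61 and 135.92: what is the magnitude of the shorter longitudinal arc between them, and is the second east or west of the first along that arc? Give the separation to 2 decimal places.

Raw difference: 135.92 − -116.61 = 252.53°.
Normalise into (−180°, 180°]: 252.53° − 360° = -107.47°.
Negative ⇒ the second point lies to the west; separation 107.47°.

107.47° west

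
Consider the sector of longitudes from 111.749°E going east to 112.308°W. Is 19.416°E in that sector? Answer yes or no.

Band width going east from +111.749° to -112.308°: ((-112.308 − 111.749) mod 360) = 135.943°.
Offset of +19.416° east of the west edge: ((19.416 − 111.749) mod 360) = 267.667°.
267.667° > 135.943° ⇒ outside.

No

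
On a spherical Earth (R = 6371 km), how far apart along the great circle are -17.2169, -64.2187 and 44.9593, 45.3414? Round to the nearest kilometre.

Δλ = 45.3414 − -64.2187 = 109.5601°.
Δφ = 44.9593 − -17.2169 = 62.1762°.
a = sin²(Δφ/2) + cos φ₁ · cos φ₂ · sin²(Δλ/2) = 0.717718.
c = 2·atan2(√a, √(1−a)) = 2.02132 rad → d = 6371·c ≈ 12877.83 km.

12878 km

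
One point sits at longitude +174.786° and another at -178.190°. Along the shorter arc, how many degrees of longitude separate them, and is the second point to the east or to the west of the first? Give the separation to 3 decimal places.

7.024° east

Raw difference: -178.190 − 174.786 = -352.976°.
Normalise into (−180°, 180°]: -352.976° + 360° = 7.024°.
Positive ⇒ the second point lies to the east; separation 7.024°.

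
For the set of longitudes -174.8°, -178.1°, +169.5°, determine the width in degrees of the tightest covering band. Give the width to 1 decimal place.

Sort the longitudes: -178.1°, -174.8°, +169.5°.
Eastward gaps between consecutive values (wrapping around): 3.3°, 344.3°, 12.4°.
Largest gap = 344.3° ⇒ minimal covering band is its complement: 360° − 344.3° = 15.7°.
Band runs from +169.5° eastward to -174.8°, crossing the antimeridian.

15.7°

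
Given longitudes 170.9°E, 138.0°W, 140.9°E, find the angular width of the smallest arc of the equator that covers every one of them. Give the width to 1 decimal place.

81.1°

Sort the longitudes: -138.0°, +140.9°, +170.9°.
Eastward gaps between consecutive values (wrapping around): 278.9°, 30.0°, 51.1°.
Largest gap = 278.9° ⇒ minimal covering band is its complement: 360° − 278.9° = 81.1°.
Band runs from +140.9° eastward to -138.0°, crossing the antimeridian.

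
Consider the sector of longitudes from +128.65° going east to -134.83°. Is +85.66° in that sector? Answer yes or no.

Band width going east from +128.65° to -134.83°: ((-134.83 − 128.65) mod 360) = 96.52°.
Offset of +85.66° east of the west edge: ((85.66 − 128.65) mod 360) = 317.01°.
317.01° > 96.52° ⇒ outside.

No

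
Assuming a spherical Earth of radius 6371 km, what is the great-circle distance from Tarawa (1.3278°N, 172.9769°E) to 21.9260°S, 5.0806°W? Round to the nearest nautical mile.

Δλ = -5.0806 − 172.9769 = -178.0575°.
Δφ = -21.9260 − 1.3278 = -23.2538°.
a = sin²(Δφ/2) + cos φ₁ · cos φ₂ · sin²(Δλ/2) = 0.967769.
c = 2·atan2(√a, √(1−a)) = 2.78057 rad → d = 6371·c ≈ 17715.04 km ≈ 9565.36 nmi.

9565 nmi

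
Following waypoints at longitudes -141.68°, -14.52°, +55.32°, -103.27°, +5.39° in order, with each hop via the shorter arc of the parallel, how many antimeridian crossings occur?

Leg 1: -141.68° → -14.52°, shortest Δλ = 127.16° (east) — does not cross 180°.
Leg 2: -14.52° → +55.32°, shortest Δλ = 69.84° (east) — does not cross 180°.
Leg 3: +55.32° → -103.27°, shortest Δλ = -158.59° (west) — does not cross 180°.
Leg 4: -103.27° → +5.39°, shortest Δλ = 108.66° (east) — does not cross 180°.
Total crossings: 0.

0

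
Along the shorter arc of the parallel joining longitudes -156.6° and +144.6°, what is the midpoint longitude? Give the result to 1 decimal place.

+174.0°

Signed shortest Δλ from -156.6° to +144.6° is -58.8°.
Midpoint longitude = -156.6° + (-58.8°)/2 = -156.6° − 29.4° = -186.0°.
Normalise into (−180°, 180°]: +174.0°.
(The naïve average (-156.6 + +144.6)/2 = -6.0° is on the wrong side of the globe.)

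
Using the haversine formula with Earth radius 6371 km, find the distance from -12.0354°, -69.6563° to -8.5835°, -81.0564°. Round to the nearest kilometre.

1305 km

Δλ = -81.0564 − -69.6563 = -11.4001°.
Δφ = -8.5835 − -12.0354 = 3.4519°.
a = sin²(Δφ/2) + cos φ₁ · cos φ₂ · sin²(Δλ/2) = 0.010447.
c = 2·atan2(√a, √(1−a)) = 0.20478 rad → d = 6371·c ≈ 1304.64 km.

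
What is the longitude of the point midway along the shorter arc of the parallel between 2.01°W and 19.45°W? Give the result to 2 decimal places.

Signed shortest Δλ from -2.01° to -19.45° is -17.44°.
Midpoint longitude = -2.01° + (-17.44°)/2 = -2.01° − 8.72° = -10.73°.

10.73°W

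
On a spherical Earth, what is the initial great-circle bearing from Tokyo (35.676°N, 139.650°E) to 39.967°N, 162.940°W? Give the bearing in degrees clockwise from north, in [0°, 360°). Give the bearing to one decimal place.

Δλ = -162.940 − 139.650 = -302.590°; wrapped into (−180°, 180°]: 57.410°.
θ = atan2( sin Δλ · cos φ₂ , cos φ₁ · sin φ₂ − sin φ₁ · cos φ₂ · cos Δλ )
  = atan2(0.64574, 0.28105) = 66.480° → normalised to [0°, 360°): 66.480°.

66.5°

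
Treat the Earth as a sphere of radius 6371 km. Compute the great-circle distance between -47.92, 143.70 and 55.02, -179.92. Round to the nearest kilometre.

Δλ = -179.92 − 143.70 = -323.62°; wrapped into (−180°, 180°]: 36.38°.
Δφ = 55.02 − -47.92 = 102.94°.
a = sin²(Δφ/2) + cos φ₁ · cos φ₂ · sin²(Δλ/2) = 0.649405.
c = 2·atan2(√a, √(1−a)) = 1.87424 rad → d = 6371·c ≈ 11940.80 km.

11941 km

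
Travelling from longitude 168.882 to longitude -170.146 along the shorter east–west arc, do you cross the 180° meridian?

Naïve |-170.146 − 168.882| = 339.028° > 180°, so the shorter arc goes the other way round — across 180°.
Signed shortest Δλ = ((-170.146 − 168.882 + 180) mod 360) − 180 = 20.972°.
Going east by 20.972° from +168.882° passes through 180° before reaching -170.146°.

Yes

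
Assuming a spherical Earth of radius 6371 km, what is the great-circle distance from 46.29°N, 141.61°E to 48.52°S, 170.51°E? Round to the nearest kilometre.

10908 km

Δλ = 170.51 − 141.61 = 28.90°.
Δφ = -48.52 − 46.29 = -94.81°.
a = sin²(Δφ/2) + cos φ₁ · cos φ₂ · sin²(Δλ/2) = 0.570426.
c = 2·atan2(√a, √(1−a)) = 1.71212 rad → d = 6371·c ≈ 10907.90 km.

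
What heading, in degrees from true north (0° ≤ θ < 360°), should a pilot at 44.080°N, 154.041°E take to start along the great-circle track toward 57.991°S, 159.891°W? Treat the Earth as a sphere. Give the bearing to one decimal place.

Δλ = -159.891 − 154.041 = -313.932°; wrapped into (−180°, 180°]: 46.068°.
θ = atan2( sin Δλ · cos φ₂ , cos φ₁ · sin φ₂ − sin φ₁ · cos φ₂ · cos Δλ )
  = atan2(0.38172, -0.86498) = 156.188° → normalised to [0°, 360°): 156.188°.

156.2°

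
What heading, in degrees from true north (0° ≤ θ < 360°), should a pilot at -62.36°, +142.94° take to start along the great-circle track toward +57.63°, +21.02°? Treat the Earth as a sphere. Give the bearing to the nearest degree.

287°

Δλ = 21.02 − 142.94 = -121.92°.
θ = atan2( sin Δλ · cos φ₂ , cos φ₁ · sin φ₂ − sin φ₁ · cos φ₂ · cos Δλ )
  = atan2(-0.45443, 0.14105) = -72.756° → normalised to [0°, 360°): 287.244°.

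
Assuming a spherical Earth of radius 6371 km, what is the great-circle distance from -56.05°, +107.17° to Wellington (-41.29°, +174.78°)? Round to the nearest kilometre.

Δλ = 174.78 − 107.17 = 67.61°.
Δφ = -41.29 − -56.05 = 14.76°.
a = sin²(Δφ/2) + cos φ₁ · cos φ₂ · sin²(Δλ/2) = 0.146391.
c = 2·atan2(√a, √(1−a)) = 0.78524 rad → d = 6371·c ≈ 5002.78 km.

5003 km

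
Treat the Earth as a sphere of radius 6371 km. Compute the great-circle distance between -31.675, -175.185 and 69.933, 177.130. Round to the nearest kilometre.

11315 km

Δλ = 177.130 − -175.185 = 352.315°; wrapped into (−180°, 180°]: -7.685°.
Δφ = 69.933 − -31.675 = 101.608°.
a = sin²(Δφ/2) + cos φ₁ · cos φ₂ · sin²(Δλ/2) = 0.601919.
c = 2·atan2(√a, √(1−a)) = 1.77607 rad → d = 6371·c ≈ 11315.36 km.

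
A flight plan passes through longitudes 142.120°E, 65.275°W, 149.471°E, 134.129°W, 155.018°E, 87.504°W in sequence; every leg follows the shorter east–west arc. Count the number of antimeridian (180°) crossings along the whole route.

Leg 1: +142.120° → -65.275°, shortest Δλ = 152.605° (east) — crosses 180°.
Leg 2: -65.275° → +149.471°, shortest Δλ = -145.254° (west) — crosses 180°.
Leg 3: +149.471° → -134.129°, shortest Δλ = 76.4° (east) — crosses 180°.
Leg 4: -134.129° → +155.018°, shortest Δλ = -70.853° (west) — crosses 180°.
Leg 5: +155.018° → -87.504°, shortest Δλ = 117.478° (east) — crosses 180°.
Total crossings: 5.

5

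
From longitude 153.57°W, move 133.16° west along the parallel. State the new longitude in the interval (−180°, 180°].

73.27°E

Start at -153.57°; shift −133.16° → -286.73°.
-286.73° lies outside (−180°, 180°]; add 360° → +73.27°.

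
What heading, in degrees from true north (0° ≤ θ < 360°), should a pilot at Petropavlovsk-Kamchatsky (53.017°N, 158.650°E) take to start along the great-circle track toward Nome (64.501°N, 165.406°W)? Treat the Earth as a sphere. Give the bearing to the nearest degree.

44°

Δλ = -165.406 − 158.650 = -324.056°; wrapped into (−180°, 180°]: 35.944°.
θ = atan2( sin Δλ · cos φ₂ , cos φ₁ · sin φ₂ − sin φ₁ · cos φ₂ · cos Δλ )
  = atan2(0.25270, 0.26457) = 43.685° → normalised to [0°, 360°): 43.685°.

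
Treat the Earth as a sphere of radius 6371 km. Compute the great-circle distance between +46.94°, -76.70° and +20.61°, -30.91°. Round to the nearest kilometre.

5042 km

Δλ = -30.91 − -76.70 = 45.79°.
Δφ = 20.61 − 46.94 = -26.33°.
a = sin²(Δφ/2) + cos φ₁ · cos φ₂ · sin²(Δλ/2) = 0.148599.
c = 2·atan2(√a, √(1−a)) = 0.79147 rad → d = 6371·c ≈ 5042.43 km.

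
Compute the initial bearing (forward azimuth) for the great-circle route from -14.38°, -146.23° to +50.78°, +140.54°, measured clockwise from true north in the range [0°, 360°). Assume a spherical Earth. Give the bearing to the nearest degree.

Δλ = 140.54 − -146.23 = 286.77°; wrapped into (−180°, 180°]: -73.23°.
θ = atan2( sin Δλ · cos φ₂ , cos φ₁ · sin φ₂ − sin φ₁ · cos φ₂ · cos Δλ )
  = atan2(-0.60541, 0.79576) = -37.264° → normalised to [0°, 360°): 322.736°.

323°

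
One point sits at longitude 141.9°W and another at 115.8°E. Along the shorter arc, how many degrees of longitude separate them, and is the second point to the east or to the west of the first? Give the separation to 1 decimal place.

102.3° west

Raw difference: 115.8 − -141.9 = 257.7°.
Normalise into (−180°, 180°]: 257.7° − 360° = -102.3°.
Negative ⇒ the second point lies to the west; separation 102.3°.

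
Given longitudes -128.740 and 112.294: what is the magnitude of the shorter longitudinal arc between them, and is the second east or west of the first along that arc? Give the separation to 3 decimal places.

Raw difference: 112.294 − -128.740 = 241.034°.
Normalise into (−180°, 180°]: 241.034° − 360° = -118.966°.
Negative ⇒ the second point lies to the west; separation 118.966°.

118.966° west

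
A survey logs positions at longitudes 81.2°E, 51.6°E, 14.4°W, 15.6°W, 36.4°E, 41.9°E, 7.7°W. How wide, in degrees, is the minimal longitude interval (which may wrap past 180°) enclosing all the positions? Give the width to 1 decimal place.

Sort the longitudes: -15.6°, -14.4°, -7.7°, +36.4°, +41.9°, +51.6°, +81.2°.
Eastward gaps between consecutive values (wrapping around): 1.2°, 6.7°, 44.1°, 5.5°, 9.7°, 29.6°, 263.2°.
Largest gap = 263.2° ⇒ minimal covering band is its complement: 360° − 263.2° = 96.8°.
Band runs from -15.6° eastward to +81.2°.

96.8°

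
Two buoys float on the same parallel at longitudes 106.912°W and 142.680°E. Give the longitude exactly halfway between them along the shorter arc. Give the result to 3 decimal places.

Signed shortest Δλ from -106.912° to +142.680° is -110.408°.
Midpoint longitude = -106.912° + (-110.408°)/2 = -106.912° − 55.204° = -162.116°.
(The naïve average (-106.912 + +142.680)/2 = 17.884° is on the wrong side of the globe.)

162.116°W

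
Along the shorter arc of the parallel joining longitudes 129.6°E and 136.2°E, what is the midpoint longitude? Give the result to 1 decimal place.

Signed shortest Δλ from +129.6° to +136.2° is +6.6°.
Midpoint longitude = +129.6° + (+6.6°)/2 = +129.6° + 3.3° = +132.9°.

132.9°E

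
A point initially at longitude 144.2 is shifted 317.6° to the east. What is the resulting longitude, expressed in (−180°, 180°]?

+101.8°

Start at +144.2°; shift +317.6° → +461.8°.
+461.8° lies outside (−180°, 180°]; subtract 360° → +101.8°.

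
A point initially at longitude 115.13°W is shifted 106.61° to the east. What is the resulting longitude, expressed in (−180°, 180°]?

8.52°W

Start at -115.13°; shift +106.61° → -8.52°.
-8.52° already lies in (−180°, 180°].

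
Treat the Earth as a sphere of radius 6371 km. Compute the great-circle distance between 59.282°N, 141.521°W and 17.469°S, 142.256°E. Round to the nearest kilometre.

Δλ = 142.256 − -141.521 = 283.777°; wrapped into (−180°, 180°]: -76.223°.
Δφ = -17.469 − 59.282 = -76.751°.
a = sin²(Δφ/2) + cos φ₁ · cos φ₂ · sin²(Δλ/2) = 0.571017.
c = 2·atan2(√a, √(1−a)) = 1.71331 rad → d = 6371·c ≈ 10915.51 km.

10916 km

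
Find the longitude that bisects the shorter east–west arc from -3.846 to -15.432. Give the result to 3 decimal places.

Signed shortest Δλ from -3.846° to -15.432° is -11.586°.
Midpoint longitude = -3.846° + (-11.586°)/2 = -3.846° − 5.793° = -9.639°.

-9.639°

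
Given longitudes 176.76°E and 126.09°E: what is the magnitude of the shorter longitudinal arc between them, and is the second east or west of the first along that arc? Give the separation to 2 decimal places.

Raw difference: 126.09 − 176.76 = -50.67°.
Normalise into (−180°, 180°]: -50.67° stays -50.67°.
Negative ⇒ the second point lies to the west; separation 50.67°.

50.67° west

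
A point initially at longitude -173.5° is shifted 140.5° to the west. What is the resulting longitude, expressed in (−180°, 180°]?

Start at -173.5°; shift −140.5° → -314.0°.
-314.0° lies outside (−180°, 180°]; add 360° → +46.0°.

+46.0°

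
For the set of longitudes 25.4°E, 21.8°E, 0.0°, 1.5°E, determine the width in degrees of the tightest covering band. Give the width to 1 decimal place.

Sort the longitudes: +0.0°, +1.5°, +21.8°, +25.4°.
Eastward gaps between consecutive values (wrapping around): 1.5°, 20.3°, 3.6°, 334.6°.
Largest gap = 334.6° ⇒ minimal covering band is its complement: 360° − 334.6° = 25.4°.
Band runs from +0.0° eastward to +25.4°.

25.4°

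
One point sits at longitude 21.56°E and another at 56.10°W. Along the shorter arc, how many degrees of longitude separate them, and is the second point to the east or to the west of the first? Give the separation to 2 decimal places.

Raw difference: -56.10 − 21.56 = -77.66°.
Normalise into (−180°, 180°]: -77.66° stays -77.66°.
Negative ⇒ the second point lies to the west; separation 77.66°.

77.66° west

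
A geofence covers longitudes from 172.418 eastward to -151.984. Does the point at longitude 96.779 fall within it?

Band width going east from +172.418° to -151.984°: ((-151.984 − 172.418) mod 360) = 35.598°.
Offset of +96.779° east of the west edge: ((96.779 − 172.418) mod 360) = 284.361°.
284.361° > 35.598° ⇒ outside.

No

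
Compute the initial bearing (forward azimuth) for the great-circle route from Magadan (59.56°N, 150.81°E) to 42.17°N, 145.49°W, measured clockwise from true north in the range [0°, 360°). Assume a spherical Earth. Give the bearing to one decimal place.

85.1°

Δλ = -145.49 − 150.81 = -296.30°; wrapped into (−180°, 180°]: 63.70°.
θ = atan2( sin Δλ · cos φ₂ , cos φ₁ · sin φ₂ − sin φ₁ · cos φ₂ · cos Δλ )
  = atan2(0.66444, 0.05700) = 85.097° → normalised to [0°, 360°): 85.097°.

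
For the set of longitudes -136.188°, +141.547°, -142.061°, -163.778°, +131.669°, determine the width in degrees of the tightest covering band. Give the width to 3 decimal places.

92.143°

Sort the longitudes: -163.778°, -142.061°, -136.188°, +131.669°, +141.547°.
Eastward gaps between consecutive values (wrapping around): 21.717°, 5.873°, 267.857°, 9.878°, 54.675°.
Largest gap = 267.857° ⇒ minimal covering band is its complement: 360° − 267.857° = 92.143°.
Band runs from +131.669° eastward to -136.188°, crossing the antimeridian.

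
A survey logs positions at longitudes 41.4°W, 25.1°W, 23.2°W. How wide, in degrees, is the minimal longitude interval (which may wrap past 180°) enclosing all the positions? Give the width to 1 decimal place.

Sort the longitudes: -41.4°, -25.1°, -23.2°.
Eastward gaps between consecutive values (wrapping around): 16.3°, 1.9°, 341.8°.
Largest gap = 341.8° ⇒ minimal covering band is its complement: 360° − 341.8° = 18.2°.
Band runs from -41.4° eastward to -23.2°.

18.2°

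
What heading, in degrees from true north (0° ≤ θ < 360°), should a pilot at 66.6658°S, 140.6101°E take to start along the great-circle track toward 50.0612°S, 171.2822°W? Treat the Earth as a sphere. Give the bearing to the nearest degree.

79°

Δλ = -171.2822 − 140.6101 = -311.8923°; wrapped into (−180°, 180°]: 48.1077°.
θ = atan2( sin Δλ · cos φ₂ , cos φ₁ · sin φ₂ − sin φ₁ · cos φ₂ · cos Δλ )
  = atan2(0.47788, 0.08991) = 79.345° → normalised to [0°, 360°): 79.345°.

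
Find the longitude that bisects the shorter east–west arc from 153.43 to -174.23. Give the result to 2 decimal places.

+169.60°

Signed shortest Δλ from +153.43° to -174.23° is +32.34°.
Midpoint longitude = +153.43° + (+32.34°)/2 = +153.43° + 16.17° = +169.60°.
(The naïve average (+153.43 + -174.23)/2 = -10.4° is on the wrong side of the globe.)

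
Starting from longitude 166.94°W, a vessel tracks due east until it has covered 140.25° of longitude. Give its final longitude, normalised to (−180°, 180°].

26.69°W

Start at -166.94°; shift +140.25° → -26.69°.
-26.69° already lies in (−180°, 180°].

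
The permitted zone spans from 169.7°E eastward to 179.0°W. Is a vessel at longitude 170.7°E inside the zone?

Band width going east from +169.7° to -179.0°: ((-179.0 − 169.7) mod 360) = 11.3°.
Offset of +170.7° east of the west edge: ((170.7 − 169.7) mod 360) = 1.0°.
1.0° ≤ 11.3° ⇒ inside.

Yes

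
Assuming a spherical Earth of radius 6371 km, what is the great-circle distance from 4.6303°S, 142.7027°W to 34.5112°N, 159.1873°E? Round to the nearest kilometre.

7468 km

Δλ = 159.1873 − -142.7027 = 301.8900°; wrapped into (−180°, 180°]: -58.1100°.
Δφ = 34.5112 − -4.6303 = 39.1415°.
a = sin²(Δφ/2) + cos φ₁ · cos φ₂ · sin²(Δλ/2) = 0.305919.
c = 2·atan2(√a, √(1−a)) = 1.17216 rad → d = 6371·c ≈ 7467.83 km.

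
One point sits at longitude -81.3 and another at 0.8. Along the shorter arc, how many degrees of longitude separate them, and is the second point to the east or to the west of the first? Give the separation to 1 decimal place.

82.1° east

Raw difference: 0.8 − -81.3 = 82.1°.
Normalise into (−180°, 180°]: 82.1° stays 82.1°.
Positive ⇒ the second point lies to the east; separation 82.1°.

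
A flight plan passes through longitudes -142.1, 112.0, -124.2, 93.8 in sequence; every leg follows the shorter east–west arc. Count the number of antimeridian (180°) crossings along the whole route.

Leg 1: -142.1° → +112.0°, shortest Δλ = -105.9° (west) — crosses 180°.
Leg 2: +112.0° → -124.2°, shortest Δλ = 123.8° (east) — crosses 180°.
Leg 3: -124.2° → +93.8°, shortest Δλ = -142.0° (west) — crosses 180°.
Total crossings: 3.

3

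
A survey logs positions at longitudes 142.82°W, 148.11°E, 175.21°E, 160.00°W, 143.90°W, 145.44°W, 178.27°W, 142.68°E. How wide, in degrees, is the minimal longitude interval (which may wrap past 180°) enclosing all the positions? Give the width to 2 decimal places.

Sort the longitudes: -178.27°, -160.00°, -145.44°, -143.90°, -142.82°, +142.68°, +148.11°, +175.21°.
Eastward gaps between consecutive values (wrapping around): 18.27°, 14.56°, 1.54°, 1.08°, 285.50°, 5.43°, 27.10°, 6.52°.
Largest gap = 285.50° ⇒ minimal covering band is its complement: 360° − 285.50° = 74.50°.
Band runs from +142.68° eastward to -142.82°, crossing the antimeridian.

74.50°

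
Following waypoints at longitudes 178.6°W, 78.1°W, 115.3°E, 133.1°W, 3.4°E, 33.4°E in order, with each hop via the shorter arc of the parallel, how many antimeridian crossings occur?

Leg 1: -178.6° → -78.1°, shortest Δλ = 100.5° (east) — does not cross 180°.
Leg 2: -78.1° → +115.3°, shortest Δλ = -166.6° (west) — crosses 180°.
Leg 3: +115.3° → -133.1°, shortest Δλ = 111.6° (east) — crosses 180°.
Leg 4: -133.1° → +3.4°, shortest Δλ = 136.5° (east) — does not cross 180°.
Leg 5: +3.4° → +33.4°, shortest Δλ = 30.0° (east) — does not cross 180°.
Total crossings: 2.

2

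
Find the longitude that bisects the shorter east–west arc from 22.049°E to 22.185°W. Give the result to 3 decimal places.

0.068°W

Signed shortest Δλ from +22.049° to -22.185° is -44.234°.
Midpoint longitude = +22.049° + (-44.234°)/2 = +22.049° − 22.117° = -0.068°.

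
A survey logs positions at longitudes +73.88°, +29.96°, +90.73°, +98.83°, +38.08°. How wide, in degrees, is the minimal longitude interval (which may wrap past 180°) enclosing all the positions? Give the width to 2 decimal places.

68.87°

Sort the longitudes: +29.96°, +38.08°, +73.88°, +90.73°, +98.83°.
Eastward gaps between consecutive values (wrapping around): 8.12°, 35.80°, 16.85°, 8.10°, 291.13°.
Largest gap = 291.13° ⇒ minimal covering band is its complement: 360° − 291.13° = 68.87°.
Band runs from +29.96° eastward to +98.83°.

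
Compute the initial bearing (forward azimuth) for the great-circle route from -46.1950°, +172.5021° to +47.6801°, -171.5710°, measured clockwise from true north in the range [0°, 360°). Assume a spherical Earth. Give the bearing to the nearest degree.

Δλ = -171.5710 − 172.5021 = -344.0731°; wrapped into (−180°, 180°]: 15.9269°.
θ = atan2( sin Δλ · cos φ₂ , cos φ₁ · sin φ₂ − sin φ₁ · cos φ₂ · cos Δλ )
  = atan2(0.18475, 0.97906) = 10.686° → normalised to [0°, 360°): 10.686°.

11°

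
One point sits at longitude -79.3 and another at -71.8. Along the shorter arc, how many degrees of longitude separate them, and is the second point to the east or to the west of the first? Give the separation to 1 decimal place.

7.5° east

Raw difference: -71.8 − -79.3 = 7.5°.
Normalise into (−180°, 180°]: 7.5° stays 7.5°.
Positive ⇒ the second point lies to the east; separation 7.5°.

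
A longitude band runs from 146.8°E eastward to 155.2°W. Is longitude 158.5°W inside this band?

Yes

Band width going east from +146.8° to -155.2°: ((-155.2 − 146.8) mod 360) = 58.0°.
Offset of -158.5° east of the west edge: ((-158.5 − 146.8) mod 360) = 54.7°.
54.7° ≤ 58.0° ⇒ inside.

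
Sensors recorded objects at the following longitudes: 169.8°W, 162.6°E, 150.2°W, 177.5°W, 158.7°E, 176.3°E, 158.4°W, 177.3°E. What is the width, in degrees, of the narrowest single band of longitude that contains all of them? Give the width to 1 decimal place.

Sort the longitudes: -177.5°, -169.8°, -158.4°, -150.2°, +158.7°, +162.6°, +176.3°, +177.3°.
Eastward gaps between consecutive values (wrapping around): 7.7°, 11.4°, 8.2°, 308.9°, 3.9°, 13.7°, 1.0°, 5.2°.
Largest gap = 308.9° ⇒ minimal covering band is its complement: 360° − 308.9° = 51.1°.
Band runs from +158.7° eastward to -150.2°, crossing the antimeridian.

51.1°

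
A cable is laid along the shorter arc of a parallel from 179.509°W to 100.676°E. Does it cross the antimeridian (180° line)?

Yes

Naïve |100.676 − -179.509| = 280.185° > 180°, so the shorter arc goes the other way round — across 180°.
Signed shortest Δλ = ((100.676 − -179.509 + 180) mod 360) − 180 = -79.815°.
Going west by 79.815° from -179.509° passes through 180° before reaching +100.676°.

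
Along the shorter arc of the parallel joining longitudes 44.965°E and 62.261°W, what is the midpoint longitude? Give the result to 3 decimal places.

Signed shortest Δλ from +44.965° to -62.261° is -107.226°.
Midpoint longitude = +44.965° + (-107.226°)/2 = +44.965° − 53.613° = -8.648°.

8.648°W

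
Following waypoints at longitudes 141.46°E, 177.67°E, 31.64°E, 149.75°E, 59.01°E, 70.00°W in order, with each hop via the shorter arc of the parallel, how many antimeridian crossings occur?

0

Leg 1: +141.46° → +177.67°, shortest Δλ = 36.21° (east) — does not cross 180°.
Leg 2: +177.67° → +31.64°, shortest Δλ = -146.03° (west) — does not cross 180°.
Leg 3: +31.64° → +149.75°, shortest Δλ = 118.11° (east) — does not cross 180°.
Leg 4: +149.75° → +59.01°, shortest Δλ = -90.74° (west) — does not cross 180°.
Leg 5: +59.01° → -70.00°, shortest Δλ = -129.01° (west) — does not cross 180°.
Total crossings: 0.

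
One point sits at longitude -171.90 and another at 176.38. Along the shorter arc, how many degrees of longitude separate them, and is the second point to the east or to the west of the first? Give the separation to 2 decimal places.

Raw difference: 176.38 − -171.90 = 348.28°.
Normalise into (−180°, 180°]: 348.28° − 360° = -11.72°.
Negative ⇒ the second point lies to the west; separation 11.72°.

11.72° west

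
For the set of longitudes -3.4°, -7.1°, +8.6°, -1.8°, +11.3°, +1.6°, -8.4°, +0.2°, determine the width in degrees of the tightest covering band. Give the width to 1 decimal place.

19.7°

Sort the longitudes: -8.4°, -7.1°, -3.4°, -1.8°, +0.2°, +1.6°, +8.6°, +11.3°.
Eastward gaps between consecutive values (wrapping around): 1.3°, 3.7°, 1.6°, 2.0°, 1.4°, 7.0°, 2.7°, 340.3°.
Largest gap = 340.3° ⇒ minimal covering band is its complement: 360° − 340.3° = 19.7°.
Band runs from -8.4° eastward to +11.3°.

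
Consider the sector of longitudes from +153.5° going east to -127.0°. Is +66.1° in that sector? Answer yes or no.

Band width going east from +153.5° to -127.0°: ((-127.0 − 153.5) mod 360) = 79.5°.
Offset of +66.1° east of the west edge: ((66.1 − 153.5) mod 360) = 272.6°.
272.6° > 79.5° ⇒ outside.

No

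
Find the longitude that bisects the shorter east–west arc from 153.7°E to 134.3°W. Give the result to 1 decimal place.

170.3°W

Signed shortest Δλ from +153.7° to -134.3° is +72.0°.
Midpoint longitude = +153.7° + (+72.0°)/2 = +153.7° + 36.0° = +189.7°.
Normalise into (−180°, 180°]: -170.3°.
(The naïve average (+153.7 + -134.3)/2 = 9.7° is on the wrong side of the globe.)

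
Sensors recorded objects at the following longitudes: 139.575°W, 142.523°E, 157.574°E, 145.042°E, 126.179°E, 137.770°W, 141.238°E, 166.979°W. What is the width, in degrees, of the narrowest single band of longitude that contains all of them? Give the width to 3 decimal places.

Sort the longitudes: -166.979°, -139.575°, -137.770°, +126.179°, +141.238°, +142.523°, +145.042°, +157.574°.
Eastward gaps between consecutive values (wrapping around): 27.404°, 1.805°, 263.949°, 15.059°, 1.285°, 2.519°, 12.532°, 35.447°.
Largest gap = 263.949° ⇒ minimal covering band is its complement: 360° − 263.949° = 96.051°.
Band runs from +126.179° eastward to -137.770°, crossing the antimeridian.

96.051°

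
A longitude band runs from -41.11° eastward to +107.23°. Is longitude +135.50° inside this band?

Band width going east from -41.11° to +107.23°: ((107.23 − -41.11) mod 360) = 148.34°.
Offset of +135.50° east of the west edge: ((135.50 − -41.11) mod 360) = 176.61°.
176.61° > 148.34° ⇒ outside.

No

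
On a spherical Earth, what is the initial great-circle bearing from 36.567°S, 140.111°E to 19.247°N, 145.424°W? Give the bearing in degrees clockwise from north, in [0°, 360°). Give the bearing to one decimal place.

65.5°

Δλ = -145.424 − 140.111 = -285.535°; wrapped into (−180°, 180°]: 74.465°.
θ = atan2( sin Δλ · cos φ₂ , cos φ₁ · sin φ₂ − sin φ₁ · cos φ₂ · cos Δλ )
  = atan2(0.90962, 0.41540) = 65.455° → normalised to [0°, 360°): 65.455°.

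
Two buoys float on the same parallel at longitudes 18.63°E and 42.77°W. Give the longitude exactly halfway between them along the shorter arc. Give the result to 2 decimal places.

Signed shortest Δλ from +18.63° to -42.77° is -61.40°.
Midpoint longitude = +18.63° + (-61.40°)/2 = +18.63° − 30.70° = -12.07°.

12.07°W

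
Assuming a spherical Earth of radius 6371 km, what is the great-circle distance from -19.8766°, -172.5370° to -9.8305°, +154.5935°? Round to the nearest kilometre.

Δλ = 154.5935 − -172.5370 = 327.1305°; wrapped into (−180°, 180°]: -32.8695°.
Δφ = -9.8305 − -19.8766 = 10.0461°.
a = sin²(Δφ/2) + cos φ₁ · cos φ₂ · sin²(Δλ/2) = 0.081838.
c = 2·atan2(√a, √(1−a)) = 0.58025 rad → d = 6371·c ≈ 3696.79 km.

3697 km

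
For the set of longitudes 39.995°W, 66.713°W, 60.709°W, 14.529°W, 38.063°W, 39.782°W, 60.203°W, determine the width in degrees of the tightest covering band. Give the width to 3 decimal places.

52.184°

Sort the longitudes: -66.713°, -60.709°, -60.203°, -39.995°, -39.782°, -38.063°, -14.529°.
Eastward gaps between consecutive values (wrapping around): 6.004°, 0.506°, 20.208°, 0.213°, 1.719°, 23.534°, 307.816°.
Largest gap = 307.816° ⇒ minimal covering band is its complement: 360° − 307.816° = 52.184°.
Band runs from -66.713° eastward to -14.529°.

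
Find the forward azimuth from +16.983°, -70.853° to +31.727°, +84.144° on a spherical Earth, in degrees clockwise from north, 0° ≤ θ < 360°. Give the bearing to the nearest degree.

26°

Δλ = 84.144 − -70.853 = 154.997°.
θ = atan2( sin Δλ · cos φ₂ , cos φ₁ · sin φ₂ − sin φ₁ · cos φ₂ · cos Δλ )
  = atan2(0.35950, 0.72810) = 26.278° → normalised to [0°, 360°): 26.278°.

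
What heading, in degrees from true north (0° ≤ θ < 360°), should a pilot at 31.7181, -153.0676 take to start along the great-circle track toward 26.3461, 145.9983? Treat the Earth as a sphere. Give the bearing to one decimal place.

280.7°

Δλ = 145.9983 − -153.0676 = 299.0659°; wrapped into (−180°, 180°]: -60.9341°.
θ = atan2( sin Δλ · cos φ₂ , cos φ₁ · sin φ₂ − sin φ₁ · cos φ₂ · cos Δλ )
  = atan2(-0.78327, 0.14863) = -79.256° → normalised to [0°, 360°): 280.744°.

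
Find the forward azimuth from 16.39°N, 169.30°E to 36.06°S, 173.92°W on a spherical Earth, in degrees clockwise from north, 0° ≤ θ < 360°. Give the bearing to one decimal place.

Δλ = -173.92 − 169.30 = -343.22°; wrapped into (−180°, 180°]: 16.78°.
θ = atan2( sin Δλ · cos φ₂ , cos φ₁ · sin φ₂ − sin φ₁ · cos φ₂ · cos Δλ )
  = atan2(0.23338, -0.78311) = 163.405° → normalised to [0°, 360°): 163.405°.

163.4°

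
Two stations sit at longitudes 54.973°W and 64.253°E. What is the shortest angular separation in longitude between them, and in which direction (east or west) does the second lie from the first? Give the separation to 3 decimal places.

119.226° east

Raw difference: 64.253 − -54.973 = 119.226°.
Normalise into (−180°, 180°]: 119.226° stays 119.226°.
Positive ⇒ the second point lies to the east; separation 119.226°.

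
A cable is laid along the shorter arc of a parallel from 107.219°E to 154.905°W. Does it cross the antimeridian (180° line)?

Yes

Naïve |-154.905 − 107.219| = 262.124° > 180°, so the shorter arc goes the other way round — across 180°.
Signed shortest Δλ = ((-154.905 − 107.219 + 180) mod 360) − 180 = 97.876°.
Going east by 97.876° from +107.219° passes through 180° before reaching -154.905°.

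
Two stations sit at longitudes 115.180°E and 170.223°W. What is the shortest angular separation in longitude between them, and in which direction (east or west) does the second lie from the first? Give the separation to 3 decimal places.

74.597° east

Raw difference: -170.223 − 115.180 = -285.403°.
Normalise into (−180°, 180°]: -285.403° + 360° = 74.597°.
Positive ⇒ the second point lies to the east; separation 74.597°.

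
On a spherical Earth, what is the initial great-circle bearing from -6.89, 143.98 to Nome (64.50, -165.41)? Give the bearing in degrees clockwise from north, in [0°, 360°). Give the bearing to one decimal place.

Δλ = -165.41 − 143.98 = -309.39°; wrapped into (−180°, 180°]: 50.61°.
θ = atan2( sin Δλ · cos φ₂ , cos φ₁ · sin φ₂ − sin φ₁ · cos φ₂ · cos Δλ )
  = atan2(0.33272, 0.92884) = 19.708° → normalised to [0°, 360°): 19.708°.

19.7°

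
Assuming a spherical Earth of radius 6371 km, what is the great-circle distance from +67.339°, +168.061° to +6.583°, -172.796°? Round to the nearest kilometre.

6909 km

Δλ = -172.796 − 168.061 = -340.857°; wrapped into (−180°, 180°]: 19.143°.
Δφ = 6.583 − 67.339 = -60.756°.
a = sin²(Δφ/2) + cos φ₁ · cos φ₂ · sin²(Δλ/2) = 0.266317.
c = 2·atan2(√a, √(1−a)) = 1.08449 rad → d = 6371·c ≈ 6909.27 km.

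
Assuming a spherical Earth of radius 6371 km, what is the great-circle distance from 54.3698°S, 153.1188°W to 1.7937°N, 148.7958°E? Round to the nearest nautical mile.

Δλ = 148.7958 − -153.1188 = 301.9146°; wrapped into (−180°, 180°]: -58.0854°.
Δφ = 1.7937 − -54.3698 = 56.1635°.
a = sin²(Δφ/2) + cos φ₁ · cos φ₂ · sin²(Δλ/2) = 0.358812.
c = 2·atan2(√a, √(1−a)) = 1.28453 rad → d = 6371·c ≈ 8183.71 km ≈ 4418.85 nmi.

4419 nmi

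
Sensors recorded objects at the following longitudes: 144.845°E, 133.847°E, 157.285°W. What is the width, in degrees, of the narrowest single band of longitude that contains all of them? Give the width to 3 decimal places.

68.868°

Sort the longitudes: -157.285°, +133.847°, +144.845°.
Eastward gaps between consecutive values (wrapping around): 291.132°, 10.998°, 57.870°.
Largest gap = 291.132° ⇒ minimal covering band is its complement: 360° − 291.132° = 68.868°.
Band runs from +133.847° eastward to -157.285°, crossing the antimeridian.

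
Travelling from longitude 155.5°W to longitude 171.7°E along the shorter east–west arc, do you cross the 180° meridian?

Yes

Naïve |171.7 − -155.5| = 327.2° > 180°, so the shorter arc goes the other way round — across 180°.
Signed shortest Δλ = ((171.7 − -155.5 + 180) mod 360) − 180 = -32.8°.
Going west by 32.8° from -155.5° passes through 180° before reaching +171.7°.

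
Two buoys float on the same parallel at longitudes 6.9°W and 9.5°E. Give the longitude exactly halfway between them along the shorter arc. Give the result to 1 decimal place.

Signed shortest Δλ from -6.9° to +9.5° is +16.4°.
Midpoint longitude = -6.9° + (+16.4°)/2 = -6.9° + 8.2° = +1.3°.

1.3°E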